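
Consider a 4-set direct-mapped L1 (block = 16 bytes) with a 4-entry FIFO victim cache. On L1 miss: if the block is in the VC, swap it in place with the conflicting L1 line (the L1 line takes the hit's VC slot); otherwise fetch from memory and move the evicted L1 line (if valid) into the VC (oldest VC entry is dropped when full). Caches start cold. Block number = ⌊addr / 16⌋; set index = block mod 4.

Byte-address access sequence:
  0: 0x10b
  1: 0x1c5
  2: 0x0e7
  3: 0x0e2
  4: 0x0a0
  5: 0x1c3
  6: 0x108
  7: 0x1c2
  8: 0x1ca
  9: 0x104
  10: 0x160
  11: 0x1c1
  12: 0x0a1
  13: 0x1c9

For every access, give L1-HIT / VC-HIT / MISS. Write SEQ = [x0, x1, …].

SEQ = [MISS, MISS, MISS, L1-HIT, MISS, L1-HIT, VC-HIT, VC-HIT, L1-HIT, VC-HIT, MISS, VC-HIT, VC-HIT, L1-HIT]

#0 0x10b→b16/s0 MISS; vc=[]
#1 0x1c5→b28/s0 MISS; vc=[16]
#2 0xe7→b14/s2 MISS; vc=[16]
#3 0xe2→b14/s2 L1-HIT; vc=[16]
#4 0xa0→b10/s2 MISS; vc=[16,14]
#5 0x1c3→b28/s0 L1-HIT; vc=[16,14]
#6 0x108→b16/s0 VC-HIT; vc=[28,14]
#7 0x1c2→b28/s0 VC-HIT; vc=[16,14]
#8 0x1ca→b28/s0 L1-HIT; vc=[16,14]
#9 0x104→b16/s0 VC-HIT; vc=[28,14]
#10 0x160→b22/s2 MISS; vc=[28,14,10]
#11 0x1c1→b28/s0 VC-HIT; vc=[16,14,10]
#12 0xa1→b10/s2 VC-HIT; vc=[16,14,22]
#13 0x1c9→b28/s0 L1-HIT; vc=[16,14,22]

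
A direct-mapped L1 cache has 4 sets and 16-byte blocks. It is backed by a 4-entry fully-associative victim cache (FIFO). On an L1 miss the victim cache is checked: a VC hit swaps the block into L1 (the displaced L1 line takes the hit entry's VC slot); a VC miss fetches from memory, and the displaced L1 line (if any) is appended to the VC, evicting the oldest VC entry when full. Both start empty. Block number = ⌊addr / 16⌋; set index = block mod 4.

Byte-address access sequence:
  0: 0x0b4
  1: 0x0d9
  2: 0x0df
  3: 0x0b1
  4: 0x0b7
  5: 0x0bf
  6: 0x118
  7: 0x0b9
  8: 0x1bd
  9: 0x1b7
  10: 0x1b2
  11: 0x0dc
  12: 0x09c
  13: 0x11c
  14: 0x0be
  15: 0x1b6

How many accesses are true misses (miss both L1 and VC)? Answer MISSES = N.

0: 0xb4 (blk 11, set 3) → MISS  vc=[]
1: 0xd9 (blk 13, set 1) → MISS  vc=[]
2: 0xdf (blk 13, set 1) → L1-HIT  vc=[]
3: 0xb1 (blk 11, set 3) → L1-HIT  vc=[]
4: 0xb7 (blk 11, set 3) → L1-HIT  vc=[]
5: 0xbf (blk 11, set 3) → L1-HIT  vc=[]
6: 0x118 (blk 17, set 1) → MISS  vc=[13]
7: 0xb9 (blk 11, set 3) → L1-HIT  vc=[13]
8: 0x1bd (blk 27, set 3) → MISS  vc=[13, 11]
9: 0x1b7 (blk 27, set 3) → L1-HIT  vc=[13, 11]
10: 0x1b2 (blk 27, set 3) → L1-HIT  vc=[13, 11]
11: 0xdc (blk 13, set 1) → VC-HIT  vc=[17, 11]
12: 0x9c (blk 9, set 1) → MISS  vc=[17, 11, 13]
13: 0x11c (blk 17, set 1) → VC-HIT  vc=[9, 11, 13]
14: 0xbe (blk 11, set 3) → VC-HIT  vc=[9, 27, 13]
15: 0x1b6 (blk 27, set 3) → VC-HIT  vc=[9, 11, 13]

MISSES = 5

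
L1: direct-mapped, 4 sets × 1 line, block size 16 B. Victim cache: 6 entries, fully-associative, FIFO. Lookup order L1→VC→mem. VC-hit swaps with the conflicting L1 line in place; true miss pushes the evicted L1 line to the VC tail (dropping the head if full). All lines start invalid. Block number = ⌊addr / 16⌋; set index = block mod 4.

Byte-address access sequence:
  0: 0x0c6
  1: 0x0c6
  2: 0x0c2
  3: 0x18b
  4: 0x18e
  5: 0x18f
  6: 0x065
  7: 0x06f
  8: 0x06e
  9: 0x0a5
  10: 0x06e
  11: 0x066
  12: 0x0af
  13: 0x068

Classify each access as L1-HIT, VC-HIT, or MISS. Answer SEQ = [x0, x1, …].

0: 0xc6 (blk 12, set 0) → MISS  vc=[]
1: 0xc6 (blk 12, set 0) → L1-HIT  vc=[]
2: 0xc2 (blk 12, set 0) → L1-HIT  vc=[]
3: 0x18b (blk 24, set 0) → MISS  vc=[12]
4: 0x18e (blk 24, set 0) → L1-HIT  vc=[12]
5: 0x18f (blk 24, set 0) → L1-HIT  vc=[12]
6: 0x65 (blk 6, set 2) → MISS  vc=[12]
7: 0x6f (blk 6, set 2) → L1-HIT  vc=[12]
8: 0x6e (blk 6, set 2) → L1-HIT  vc=[12]
9: 0xa5 (blk 10, set 2) → MISS  vc=[12, 6]
10: 0x6e (blk 6, set 2) → VC-HIT  vc=[12, 10]
11: 0x66 (blk 6, set 2) → L1-HIT  vc=[12, 10]
12: 0xaf (blk 10, set 2) → VC-HIT  vc=[12, 6]
13: 0x68 (blk 6, set 2) → VC-HIT  vc=[12, 10]

SEQ = [MISS, L1-HIT, L1-HIT, MISS, L1-HIT, L1-HIT, MISS, L1-HIT, L1-HIT, MISS, VC-HIT, L1-HIT, VC-HIT, VC-HIT]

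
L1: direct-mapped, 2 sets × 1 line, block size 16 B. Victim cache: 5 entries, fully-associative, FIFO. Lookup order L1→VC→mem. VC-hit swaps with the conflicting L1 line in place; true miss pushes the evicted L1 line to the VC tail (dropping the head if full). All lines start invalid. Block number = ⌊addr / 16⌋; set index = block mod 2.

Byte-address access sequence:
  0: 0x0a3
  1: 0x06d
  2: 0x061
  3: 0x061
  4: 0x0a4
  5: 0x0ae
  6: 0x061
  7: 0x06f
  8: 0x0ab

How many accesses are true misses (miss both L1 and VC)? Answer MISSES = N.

0: 0xa3 (blk 10, set 0) → MISS  vc=[]
1: 0x6d (blk 6, set 0) → MISS  vc=[10]
2: 0x61 (blk 6, set 0) → L1-HIT  vc=[10]
3: 0x61 (blk 6, set 0) → L1-HIT  vc=[10]
4: 0xa4 (blk 10, set 0) → VC-HIT  vc=[6]
5: 0xae (blk 10, set 0) → L1-HIT  vc=[6]
6: 0x61 (blk 6, set 0) → VC-HIT  vc=[10]
7: 0x6f (blk 6, set 0) → L1-HIT  vc=[10]
8: 0xab (blk 10, set 0) → VC-HIT  vc=[6]

MISSES = 2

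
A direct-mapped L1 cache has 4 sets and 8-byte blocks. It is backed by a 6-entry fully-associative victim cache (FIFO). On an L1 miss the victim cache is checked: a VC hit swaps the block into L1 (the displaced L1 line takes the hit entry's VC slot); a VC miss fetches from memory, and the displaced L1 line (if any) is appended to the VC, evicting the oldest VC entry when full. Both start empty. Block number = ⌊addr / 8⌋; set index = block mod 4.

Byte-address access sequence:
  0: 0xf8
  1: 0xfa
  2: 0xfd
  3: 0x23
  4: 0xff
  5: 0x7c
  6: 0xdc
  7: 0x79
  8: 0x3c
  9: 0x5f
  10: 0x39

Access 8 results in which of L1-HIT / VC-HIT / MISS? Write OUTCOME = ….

#0 0xf8→b31/s3 MISS; vc=[]
#1 0xfa→b31/s3 L1-HIT; vc=[]
#2 0xfd→b31/s3 L1-HIT; vc=[]
#3 0x23→b4/s0 MISS; vc=[]
#4 0xff→b31/s3 L1-HIT; vc=[]
#5 0x7c→b15/s3 MISS; vc=[31]
#6 0xdc→b27/s3 MISS; vc=[31,15]
#7 0x79→b15/s3 VC-HIT; vc=[31,27]
#8 0x3c→b7/s3 MISS; vc=[31,27,15]
#9 0x5f→b11/s3 MISS; vc=[31,27,15,7]
#10 0x39→b7/s3 VC-HIT; vc=[31,27,15,11]

OUTCOME = MISS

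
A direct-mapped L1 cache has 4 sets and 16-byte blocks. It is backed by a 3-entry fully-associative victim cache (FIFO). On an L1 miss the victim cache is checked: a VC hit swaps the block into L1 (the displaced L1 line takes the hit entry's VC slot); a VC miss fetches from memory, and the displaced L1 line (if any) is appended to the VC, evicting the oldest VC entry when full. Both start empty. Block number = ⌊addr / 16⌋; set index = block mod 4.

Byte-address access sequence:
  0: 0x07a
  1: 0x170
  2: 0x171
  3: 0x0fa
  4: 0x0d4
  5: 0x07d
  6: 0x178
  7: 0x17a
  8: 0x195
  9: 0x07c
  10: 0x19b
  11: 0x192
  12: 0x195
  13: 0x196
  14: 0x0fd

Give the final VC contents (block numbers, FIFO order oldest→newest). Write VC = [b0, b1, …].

#0 0x7a→b7/s3 MISS; vc=[]
#1 0x170→b23/s3 MISS; vc=[7]
#2 0x171→b23/s3 L1-HIT; vc=[7]
#3 0xfa→b15/s3 MISS; vc=[7,23]
#4 0xd4→b13/s1 MISS; vc=[7,23]
#5 0x7d→b7/s3 VC-HIT; vc=[15,23]
#6 0x178→b23/s3 VC-HIT; vc=[15,7]
#7 0x17a→b23/s3 L1-HIT; vc=[15,7]
#8 0x195→b25/s1 MISS; vc=[15,7,13]
#9 0x7c→b7/s3 VC-HIT; vc=[15,23,13]
#10 0x19b→b25/s1 L1-HIT; vc=[15,23,13]
#11 0x192→b25/s1 L1-HIT; vc=[15,23,13]
#12 0x195→b25/s1 L1-HIT; vc=[15,23,13]
#13 0x196→b25/s1 L1-HIT; vc=[15,23,13]
#14 0xfd→b15/s3 VC-HIT; vc=[7,23,13]

VC = [7, 23, 13]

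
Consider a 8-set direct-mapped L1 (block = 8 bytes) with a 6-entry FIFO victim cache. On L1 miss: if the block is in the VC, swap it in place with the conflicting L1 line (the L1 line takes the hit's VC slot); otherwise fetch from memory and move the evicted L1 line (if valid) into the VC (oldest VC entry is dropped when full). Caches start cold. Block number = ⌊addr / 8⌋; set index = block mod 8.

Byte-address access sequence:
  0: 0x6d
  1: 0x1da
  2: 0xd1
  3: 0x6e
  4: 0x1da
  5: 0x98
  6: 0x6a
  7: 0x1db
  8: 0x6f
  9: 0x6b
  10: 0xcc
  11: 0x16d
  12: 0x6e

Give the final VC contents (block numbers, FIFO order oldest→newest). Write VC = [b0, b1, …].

VC = [19, 45]

#0 0x6d→b13/s5 MISS; vc=[]
#1 0x1da→b59/s3 MISS; vc=[]
#2 0xd1→b26/s2 MISS; vc=[]
#3 0x6e→b13/s5 L1-HIT; vc=[]
#4 0x1da→b59/s3 L1-HIT; vc=[]
#5 0x98→b19/s3 MISS; vc=[59]
#6 0x6a→b13/s5 L1-HIT; vc=[59]
#7 0x1db→b59/s3 VC-HIT; vc=[19]
#8 0x6f→b13/s5 L1-HIT; vc=[19]
#9 0x6b→b13/s5 L1-HIT; vc=[19]
#10 0xcc→b25/s1 MISS; vc=[19]
#11 0x16d→b45/s5 MISS; vc=[19,13]
#12 0x6e→b13/s5 VC-HIT; vc=[19,45]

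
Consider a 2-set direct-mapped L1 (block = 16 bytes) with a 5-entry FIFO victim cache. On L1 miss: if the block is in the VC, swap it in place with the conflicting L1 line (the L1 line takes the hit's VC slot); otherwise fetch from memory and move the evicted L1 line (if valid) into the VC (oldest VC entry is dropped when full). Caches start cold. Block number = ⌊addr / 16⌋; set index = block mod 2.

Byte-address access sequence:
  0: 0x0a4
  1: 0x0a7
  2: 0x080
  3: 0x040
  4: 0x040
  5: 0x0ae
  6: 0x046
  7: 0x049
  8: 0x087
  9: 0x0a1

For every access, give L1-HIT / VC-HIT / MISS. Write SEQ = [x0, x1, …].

SEQ = [MISS, L1-HIT, MISS, MISS, L1-HIT, VC-HIT, VC-HIT, L1-HIT, VC-HIT, VC-HIT]

0: 0xa4 (blk 10, set 0) → MISS  vc=[]
1: 0xa7 (blk 10, set 0) → L1-HIT  vc=[]
2: 0x80 (blk 8, set 0) → MISS  vc=[10]
3: 0x40 (blk 4, set 0) → MISS  vc=[10, 8]
4: 0x40 (blk 4, set 0) → L1-HIT  vc=[10, 8]
5: 0xae (blk 10, set 0) → VC-HIT  vc=[4, 8]
6: 0x46 (blk 4, set 0) → VC-HIT  vc=[10, 8]
7: 0x49 (blk 4, set 0) → L1-HIT  vc=[10, 8]
8: 0x87 (blk 8, set 0) → VC-HIT  vc=[10, 4]
9: 0xa1 (blk 10, set 0) → VC-HIT  vc=[8, 4]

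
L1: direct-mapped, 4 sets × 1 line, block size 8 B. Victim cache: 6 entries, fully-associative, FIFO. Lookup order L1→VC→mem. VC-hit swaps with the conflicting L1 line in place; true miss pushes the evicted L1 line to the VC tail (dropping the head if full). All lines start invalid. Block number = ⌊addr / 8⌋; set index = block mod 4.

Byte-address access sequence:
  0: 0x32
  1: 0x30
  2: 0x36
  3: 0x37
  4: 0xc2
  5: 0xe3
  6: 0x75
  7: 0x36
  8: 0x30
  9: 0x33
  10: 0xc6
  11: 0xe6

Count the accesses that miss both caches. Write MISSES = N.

  [0] addr=0x32 blk=6 s=2: MISS | VC []
  [1] addr=0x30 blk=6 s=2: L1-HIT | VC []
  [2] addr=0x36 blk=6 s=2: L1-HIT | VC []
  [3] addr=0x37 blk=6 s=2: L1-HIT | VC []
  [4] addr=0xc2 blk=24 s=0: MISS | VC []
  [5] addr=0xe3 blk=28 s=0: MISS | VC [24]
  [6] addr=0x75 blk=14 s=2: MISS | VC [24, 6]
  [7] addr=0x36 blk=6 s=2: VC-HIT | VC [24, 14]
  [8] addr=0x30 blk=6 s=2: L1-HIT | VC [24, 14]
  [9] addr=0x33 blk=6 s=2: L1-HIT | VC [24, 14]
  [10] addr=0xc6 blk=24 s=0: VC-HIT | VC [28, 14]
  [11] addr=0xe6 blk=28 s=0: VC-HIT | VC [24, 14]

MISSES = 4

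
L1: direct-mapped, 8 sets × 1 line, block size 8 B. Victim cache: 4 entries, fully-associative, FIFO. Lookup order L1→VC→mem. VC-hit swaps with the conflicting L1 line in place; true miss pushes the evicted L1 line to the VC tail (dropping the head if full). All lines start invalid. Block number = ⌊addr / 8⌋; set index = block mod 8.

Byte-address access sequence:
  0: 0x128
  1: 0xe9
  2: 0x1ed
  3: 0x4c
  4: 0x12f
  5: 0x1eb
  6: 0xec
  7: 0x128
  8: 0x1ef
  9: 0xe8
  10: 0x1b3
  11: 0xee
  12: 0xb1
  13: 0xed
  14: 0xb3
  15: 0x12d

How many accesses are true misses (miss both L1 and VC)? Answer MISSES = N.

MISSES = 6

0: 0x128 (blk 37, set 5) → MISS  vc=[]
1: 0xe9 (blk 29, set 5) → MISS  vc=[37]
2: 0x1ed (blk 61, set 5) → MISS  vc=[37, 29]
3: 0x4c (blk 9, set 1) → MISS  vc=[37, 29]
4: 0x12f (blk 37, set 5) → VC-HIT  vc=[61, 29]
5: 0x1eb (blk 61, set 5) → VC-HIT  vc=[37, 29]
6: 0xec (blk 29, set 5) → VC-HIT  vc=[37, 61]
7: 0x128 (blk 37, set 5) → VC-HIT  vc=[29, 61]
8: 0x1ef (blk 61, set 5) → VC-HIT  vc=[29, 37]
9: 0xe8 (blk 29, set 5) → VC-HIT  vc=[61, 37]
10: 0x1b3 (blk 54, set 6) → MISS  vc=[61, 37]
11: 0xee (blk 29, set 5) → L1-HIT  vc=[61, 37]
12: 0xb1 (blk 22, set 6) → MISS  vc=[61, 37, 54]
13: 0xed (blk 29, set 5) → L1-HIT  vc=[61, 37, 54]
14: 0xb3 (blk 22, set 6) → L1-HIT  vc=[61, 37, 54]
15: 0x12d (blk 37, set 5) → VC-HIT  vc=[61, 29, 54]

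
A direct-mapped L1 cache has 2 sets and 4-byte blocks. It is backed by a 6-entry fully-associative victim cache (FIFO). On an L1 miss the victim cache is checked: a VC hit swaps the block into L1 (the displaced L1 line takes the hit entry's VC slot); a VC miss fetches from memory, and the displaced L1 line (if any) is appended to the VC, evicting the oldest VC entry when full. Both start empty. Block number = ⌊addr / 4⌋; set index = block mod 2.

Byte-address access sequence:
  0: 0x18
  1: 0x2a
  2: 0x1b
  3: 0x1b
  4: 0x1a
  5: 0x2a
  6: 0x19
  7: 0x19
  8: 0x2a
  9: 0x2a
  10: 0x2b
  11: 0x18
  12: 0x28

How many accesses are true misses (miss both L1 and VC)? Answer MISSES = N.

  [0] addr=0x18 blk=6 s=0: MISS | VC []
  [1] addr=0x2a blk=10 s=0: MISS | VC [6]
  [2] addr=0x1b blk=6 s=0: VC-HIT | VC [10]
  [3] addr=0x1b blk=6 s=0: L1-HIT | VC [10]
  [4] addr=0x1a blk=6 s=0: L1-HIT | VC [10]
  [5] addr=0x2a blk=10 s=0: VC-HIT | VC [6]
  [6] addr=0x19 blk=6 s=0: VC-HIT | VC [10]
  [7] addr=0x19 blk=6 s=0: L1-HIT | VC [10]
  [8] addr=0x2a blk=10 s=0: VC-HIT | VC [6]
  [9] addr=0x2a blk=10 s=0: L1-HIT | VC [6]
  [10] addr=0x2b blk=10 s=0: L1-HIT | VC [6]
  [11] addr=0x18 blk=6 s=0: VC-HIT | VC [10]
  [12] addr=0x28 blk=10 s=0: VC-HIT | VC [6]

MISSES = 2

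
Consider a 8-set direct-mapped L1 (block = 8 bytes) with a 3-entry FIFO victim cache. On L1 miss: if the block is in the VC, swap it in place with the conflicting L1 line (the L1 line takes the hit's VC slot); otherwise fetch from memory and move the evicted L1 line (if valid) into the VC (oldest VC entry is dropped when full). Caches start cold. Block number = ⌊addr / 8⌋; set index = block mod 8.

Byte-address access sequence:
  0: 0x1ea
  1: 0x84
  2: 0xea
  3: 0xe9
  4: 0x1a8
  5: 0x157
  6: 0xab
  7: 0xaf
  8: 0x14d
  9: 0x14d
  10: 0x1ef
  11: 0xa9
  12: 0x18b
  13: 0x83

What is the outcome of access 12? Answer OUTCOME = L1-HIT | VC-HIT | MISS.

0: 0x1ea (blk 61, set 5) → MISS  vc=[]
1: 0x84 (blk 16, set 0) → MISS  vc=[]
2: 0xea (blk 29, set 5) → MISS  vc=[61]
3: 0xe9 (blk 29, set 5) → L1-HIT  vc=[61]
4: 0x1a8 (blk 53, set 5) → MISS  vc=[61, 29]
5: 0x157 (blk 42, set 2) → MISS  vc=[61, 29]
6: 0xab (blk 21, set 5) → MISS  vc=[61, 29, 53]
7: 0xaf (blk 21, set 5) → L1-HIT  vc=[61, 29, 53]
8: 0x14d (blk 41, set 1) → MISS  vc=[61, 29, 53]
9: 0x14d (blk 41, set 1) → L1-HIT  vc=[61, 29, 53]
10: 0x1ef (blk 61, set 5) → VC-HIT  vc=[21, 29, 53]
11: 0xa9 (blk 21, set 5) → VC-HIT  vc=[61, 29, 53]
12: 0x18b (blk 49, set 1) → MISS  vc=[29, 53, 41]
13: 0x83 (blk 16, set 0) → L1-HIT  vc=[29, 53, 41]

OUTCOME = MISS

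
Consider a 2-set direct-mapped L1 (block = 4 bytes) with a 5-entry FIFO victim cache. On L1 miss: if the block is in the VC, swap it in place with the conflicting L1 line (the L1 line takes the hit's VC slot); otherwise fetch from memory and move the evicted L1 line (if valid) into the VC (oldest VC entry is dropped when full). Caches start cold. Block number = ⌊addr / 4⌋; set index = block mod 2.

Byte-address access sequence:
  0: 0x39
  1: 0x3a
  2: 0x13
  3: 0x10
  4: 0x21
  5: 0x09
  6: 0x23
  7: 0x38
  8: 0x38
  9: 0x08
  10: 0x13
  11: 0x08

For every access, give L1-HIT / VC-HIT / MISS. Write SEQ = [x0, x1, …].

SEQ = [MISS, L1-HIT, MISS, L1-HIT, MISS, MISS, VC-HIT, VC-HIT, L1-HIT, VC-HIT, VC-HIT, VC-HIT]

  [0] addr=0x39 blk=14 s=0: MISS | VC []
  [1] addr=0x3a blk=14 s=0: L1-HIT | VC []
  [2] addr=0x13 blk=4 s=0: MISS | VC [14]
  [3] addr=0x10 blk=4 s=0: L1-HIT | VC [14]
  [4] addr=0x21 blk=8 s=0: MISS | VC [14, 4]
  [5] addr=0x9 blk=2 s=0: MISS | VC [14, 4, 8]
  [6] addr=0x23 blk=8 s=0: VC-HIT | VC [14, 4, 2]
  [7] addr=0x38 blk=14 s=0: VC-HIT | VC [8, 4, 2]
  [8] addr=0x38 blk=14 s=0: L1-HIT | VC [8, 4, 2]
  [9] addr=0x8 blk=2 s=0: VC-HIT | VC [8, 4, 14]
  [10] addr=0x13 blk=4 s=0: VC-HIT | VC [8, 2, 14]
  [11] addr=0x8 blk=2 s=0: VC-HIT | VC [8, 4, 14]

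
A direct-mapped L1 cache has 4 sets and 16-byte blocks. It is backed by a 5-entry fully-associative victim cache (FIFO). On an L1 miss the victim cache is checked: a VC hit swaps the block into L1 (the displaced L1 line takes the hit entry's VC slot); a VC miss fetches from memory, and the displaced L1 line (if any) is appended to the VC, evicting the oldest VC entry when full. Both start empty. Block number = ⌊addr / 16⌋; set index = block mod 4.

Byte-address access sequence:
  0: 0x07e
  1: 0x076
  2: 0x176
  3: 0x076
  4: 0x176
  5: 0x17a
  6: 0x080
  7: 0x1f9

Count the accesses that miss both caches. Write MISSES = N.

#0 0x7e→b7/s3 MISS; vc=[]
#1 0x76→b7/s3 L1-HIT; vc=[]
#2 0x176→b23/s3 MISS; vc=[7]
#3 0x76→b7/s3 VC-HIT; vc=[23]
#4 0x176→b23/s3 VC-HIT; vc=[7]
#5 0x17a→b23/s3 L1-HIT; vc=[7]
#6 0x80→b8/s0 MISS; vc=[7]
#7 0x1f9→b31/s3 MISS; vc=[7,23]

MISSES = 4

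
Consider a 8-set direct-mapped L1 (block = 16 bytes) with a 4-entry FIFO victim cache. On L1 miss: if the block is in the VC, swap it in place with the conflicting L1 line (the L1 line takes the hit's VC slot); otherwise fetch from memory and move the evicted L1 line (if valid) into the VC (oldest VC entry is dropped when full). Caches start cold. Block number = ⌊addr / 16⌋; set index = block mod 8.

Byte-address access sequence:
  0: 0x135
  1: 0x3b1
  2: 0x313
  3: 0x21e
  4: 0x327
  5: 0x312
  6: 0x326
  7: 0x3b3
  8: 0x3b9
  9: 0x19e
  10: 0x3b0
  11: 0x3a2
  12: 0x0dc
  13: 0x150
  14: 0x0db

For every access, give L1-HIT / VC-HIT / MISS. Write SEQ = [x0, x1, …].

SEQ = [MISS, MISS, MISS, MISS, MISS, VC-HIT, L1-HIT, L1-HIT, L1-HIT, MISS, L1-HIT, MISS, MISS, MISS, VC-HIT]

#0 0x135→b19/s3 MISS; vc=[]
#1 0x3b1→b59/s3 MISS; vc=[19]
#2 0x313→b49/s1 MISS; vc=[19]
#3 0x21e→b33/s1 MISS; vc=[19,49]
#4 0x327→b50/s2 MISS; vc=[19,49]
#5 0x312→b49/s1 VC-HIT; vc=[19,33]
#6 0x326→b50/s2 L1-HIT; vc=[19,33]
#7 0x3b3→b59/s3 L1-HIT; vc=[19,33]
#8 0x3b9→b59/s3 L1-HIT; vc=[19,33]
#9 0x19e→b25/s1 MISS; vc=[19,33,49]
#10 0x3b0→b59/s3 L1-HIT; vc=[19,33,49]
#11 0x3a2→b58/s2 MISS; vc=[19,33,49,50]
#12 0xdc→b13/s5 MISS; vc=[19,33,49,50]
#13 0x150→b21/s5 MISS; vc=[33,49,50,13]
#14 0xdb→b13/s5 VC-HIT; vc=[33,49,50,21]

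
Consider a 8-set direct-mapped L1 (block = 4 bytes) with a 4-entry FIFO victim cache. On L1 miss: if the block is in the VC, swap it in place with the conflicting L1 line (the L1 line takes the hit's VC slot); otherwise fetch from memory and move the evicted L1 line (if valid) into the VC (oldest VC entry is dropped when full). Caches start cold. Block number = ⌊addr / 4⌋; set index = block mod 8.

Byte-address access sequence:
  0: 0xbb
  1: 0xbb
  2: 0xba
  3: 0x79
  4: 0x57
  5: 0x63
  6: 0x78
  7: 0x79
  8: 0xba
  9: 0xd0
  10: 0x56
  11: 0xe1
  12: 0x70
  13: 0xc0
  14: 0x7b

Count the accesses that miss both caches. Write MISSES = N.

  [0] addr=0xbb blk=46 s=6: MISS | VC []
  [1] addr=0xbb blk=46 s=6: L1-HIT | VC []
  [2] addr=0xba blk=46 s=6: L1-HIT | VC []
  [3] addr=0x79 blk=30 s=6: MISS | VC [46]
  [4] addr=0x57 blk=21 s=5: MISS | VC [46]
  [5] addr=0x63 blk=24 s=0: MISS | VC [46]
  [6] addr=0x78 blk=30 s=6: L1-HIT | VC [46]
  [7] addr=0x79 blk=30 s=6: L1-HIT | VC [46]
  [8] addr=0xba blk=46 s=6: VC-HIT | VC [30]
  [9] addr=0xd0 blk=52 s=4: MISS | VC [30]
  [10] addr=0x56 blk=21 s=5: L1-HIT | VC [30]
  [11] addr=0xe1 blk=56 s=0: MISS | VC [30, 24]
  [12] addr=0x70 blk=28 s=4: MISS | VC [30, 24, 52]
  [13] addr=0xc0 blk=48 s=0: MISS | VC [30, 24, 52, 56]
  [14] addr=0x7b blk=30 s=6: VC-HIT | VC [46, 24, 52, 56]

MISSES = 8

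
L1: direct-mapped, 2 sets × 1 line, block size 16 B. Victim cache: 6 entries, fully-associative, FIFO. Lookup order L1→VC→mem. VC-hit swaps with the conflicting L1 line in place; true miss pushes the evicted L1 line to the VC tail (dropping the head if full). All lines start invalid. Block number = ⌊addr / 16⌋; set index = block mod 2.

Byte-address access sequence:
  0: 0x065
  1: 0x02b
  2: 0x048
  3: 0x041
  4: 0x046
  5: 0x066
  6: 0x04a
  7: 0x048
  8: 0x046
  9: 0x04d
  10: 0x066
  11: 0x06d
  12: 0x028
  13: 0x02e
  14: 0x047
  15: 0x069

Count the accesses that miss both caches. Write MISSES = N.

#0 0x65→b6/s0 MISS; vc=[]
#1 0x2b→b2/s0 MISS; vc=[6]
#2 0x48→b4/s0 MISS; vc=[6,2]
#3 0x41→b4/s0 L1-HIT; vc=[6,2]
#4 0x46→b4/s0 L1-HIT; vc=[6,2]
#5 0x66→b6/s0 VC-HIT; vc=[4,2]
#6 0x4a→b4/s0 VC-HIT; vc=[6,2]
#7 0x48→b4/s0 L1-HIT; vc=[6,2]
#8 0x46→b4/s0 L1-HIT; vc=[6,2]
#9 0x4d→b4/s0 L1-HIT; vc=[6,2]
#10 0x66→b6/s0 VC-HIT; vc=[4,2]
#11 0x6d→b6/s0 L1-HIT; vc=[4,2]
#12 0x28→b2/s0 VC-HIT; vc=[4,6]
#13 0x2e→b2/s0 L1-HIT; vc=[4,6]
#14 0x47→b4/s0 VC-HIT; vc=[2,6]
#15 0x69→b6/s0 VC-HIT; vc=[2,4]

MISSES = 3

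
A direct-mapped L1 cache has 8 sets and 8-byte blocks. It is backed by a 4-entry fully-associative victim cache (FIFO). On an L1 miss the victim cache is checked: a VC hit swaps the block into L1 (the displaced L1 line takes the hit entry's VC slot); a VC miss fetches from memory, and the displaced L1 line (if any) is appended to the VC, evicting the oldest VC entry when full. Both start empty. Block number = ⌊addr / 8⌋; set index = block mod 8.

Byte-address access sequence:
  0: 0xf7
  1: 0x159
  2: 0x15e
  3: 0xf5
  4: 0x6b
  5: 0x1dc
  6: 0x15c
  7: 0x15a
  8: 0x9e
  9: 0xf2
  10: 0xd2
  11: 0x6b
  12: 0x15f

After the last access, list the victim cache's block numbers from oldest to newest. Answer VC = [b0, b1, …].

0: 0xf7 (blk 30, set 6) → MISS  vc=[]
1: 0x159 (blk 43, set 3) → MISS  vc=[]
2: 0x15e (blk 43, set 3) → L1-HIT  vc=[]
3: 0xf5 (blk 30, set 6) → L1-HIT  vc=[]
4: 0x6b (blk 13, set 5) → MISS  vc=[]
5: 0x1dc (blk 59, set 3) → MISS  vc=[43]
6: 0x15c (blk 43, set 3) → VC-HIT  vc=[59]
7: 0x15a (blk 43, set 3) → L1-HIT  vc=[59]
8: 0x9e (blk 19, set 3) → MISS  vc=[59, 43]
9: 0xf2 (blk 30, set 6) → L1-HIT  vc=[59, 43]
10: 0xd2 (blk 26, set 2) → MISS  vc=[59, 43]
11: 0x6b (blk 13, set 5) → L1-HIT  vc=[59, 43]
12: 0x15f (blk 43, set 3) → VC-HIT  vc=[59, 19]

VC = [59, 19]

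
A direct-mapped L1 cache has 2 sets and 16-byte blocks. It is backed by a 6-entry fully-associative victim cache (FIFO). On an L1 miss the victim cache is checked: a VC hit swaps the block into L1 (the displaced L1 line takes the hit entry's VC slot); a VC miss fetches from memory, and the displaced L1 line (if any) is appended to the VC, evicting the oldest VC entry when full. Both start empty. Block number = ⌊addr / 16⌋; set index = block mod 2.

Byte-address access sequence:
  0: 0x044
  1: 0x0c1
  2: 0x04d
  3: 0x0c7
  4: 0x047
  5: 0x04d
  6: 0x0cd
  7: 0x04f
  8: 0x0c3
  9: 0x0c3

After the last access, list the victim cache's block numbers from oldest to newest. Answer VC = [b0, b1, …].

VC = [4]

  [0] addr=0x44 blk=4 s=0: MISS | VC []
  [1] addr=0xc1 blk=12 s=0: MISS | VC [4]
  [2] addr=0x4d blk=4 s=0: VC-HIT | VC [12]
  [3] addr=0xc7 blk=12 s=0: VC-HIT | VC [4]
  [4] addr=0x47 blk=4 s=0: VC-HIT | VC [12]
  [5] addr=0x4d blk=4 s=0: L1-HIT | VC [12]
  [6] addr=0xcd blk=12 s=0: VC-HIT | VC [4]
  [7] addr=0x4f blk=4 s=0: VC-HIT | VC [12]
  [8] addr=0xc3 blk=12 s=0: VC-HIT | VC [4]
  [9] addr=0xc3 blk=12 s=0: L1-HIT | VC [4]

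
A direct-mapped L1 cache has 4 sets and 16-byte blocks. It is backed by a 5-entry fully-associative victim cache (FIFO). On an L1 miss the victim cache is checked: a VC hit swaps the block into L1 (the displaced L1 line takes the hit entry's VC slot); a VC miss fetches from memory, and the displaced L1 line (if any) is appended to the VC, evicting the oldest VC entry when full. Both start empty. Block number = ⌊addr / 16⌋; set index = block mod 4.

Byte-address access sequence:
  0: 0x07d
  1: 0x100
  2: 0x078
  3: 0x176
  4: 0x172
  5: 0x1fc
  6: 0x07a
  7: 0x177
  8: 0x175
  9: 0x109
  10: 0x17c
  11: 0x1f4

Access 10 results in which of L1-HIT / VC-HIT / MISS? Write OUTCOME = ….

  [0] addr=0x7d blk=7 s=3: MISS | VC []
  [1] addr=0x100 blk=16 s=0: MISS | VC []
  [2] addr=0x78 blk=7 s=3: L1-HIT | VC []
  [3] addr=0x176 blk=23 s=3: MISS | VC [7]
  [4] addr=0x172 blk=23 s=3: L1-HIT | VC [7]
  [5] addr=0x1fc blk=31 s=3: MISS | VC [7, 23]
  [6] addr=0x7a blk=7 s=3: VC-HIT | VC [31, 23]
  [7] addr=0x177 blk=23 s=3: VC-HIT | VC [31, 7]
  [8] addr=0x175 blk=23 s=3: L1-HIT | VC [31, 7]
  [9] addr=0x109 blk=16 s=0: L1-HIT | VC [31, 7]
  [10] addr=0x17c blk=23 s=3: L1-HIT | VC [31, 7]
  [11] addr=0x1f4 blk=31 s=3: VC-HIT | VC [23, 7]

OUTCOME = L1-HIT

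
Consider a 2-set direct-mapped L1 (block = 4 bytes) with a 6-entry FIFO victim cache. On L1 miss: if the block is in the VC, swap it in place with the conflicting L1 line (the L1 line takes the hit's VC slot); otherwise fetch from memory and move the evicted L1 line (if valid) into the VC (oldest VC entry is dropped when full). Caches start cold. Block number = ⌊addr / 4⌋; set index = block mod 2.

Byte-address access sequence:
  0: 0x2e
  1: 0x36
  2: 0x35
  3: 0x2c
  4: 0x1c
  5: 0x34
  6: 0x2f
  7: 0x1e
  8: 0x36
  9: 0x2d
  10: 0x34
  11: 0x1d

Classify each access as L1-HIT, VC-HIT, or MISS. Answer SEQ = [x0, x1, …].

SEQ = [MISS, MISS, L1-HIT, VC-HIT, MISS, VC-HIT, VC-HIT, VC-HIT, VC-HIT, VC-HIT, VC-HIT, VC-HIT]

#0 0x2e→b11/s1 MISS; vc=[]
#1 0x36→b13/s1 MISS; vc=[11]
#2 0x35→b13/s1 L1-HIT; vc=[11]
#3 0x2c→b11/s1 VC-HIT; vc=[13]
#4 0x1c→b7/s1 MISS; vc=[13,11]
#5 0x34→b13/s1 VC-HIT; vc=[7,11]
#6 0x2f→b11/s1 VC-HIT; vc=[7,13]
#7 0x1e→b7/s1 VC-HIT; vc=[11,13]
#8 0x36→b13/s1 VC-HIT; vc=[11,7]
#9 0x2d→b11/s1 VC-HIT; vc=[13,7]
#10 0x34→b13/s1 VC-HIT; vc=[11,7]
#11 0x1d→b7/s1 VC-HIT; vc=[11,13]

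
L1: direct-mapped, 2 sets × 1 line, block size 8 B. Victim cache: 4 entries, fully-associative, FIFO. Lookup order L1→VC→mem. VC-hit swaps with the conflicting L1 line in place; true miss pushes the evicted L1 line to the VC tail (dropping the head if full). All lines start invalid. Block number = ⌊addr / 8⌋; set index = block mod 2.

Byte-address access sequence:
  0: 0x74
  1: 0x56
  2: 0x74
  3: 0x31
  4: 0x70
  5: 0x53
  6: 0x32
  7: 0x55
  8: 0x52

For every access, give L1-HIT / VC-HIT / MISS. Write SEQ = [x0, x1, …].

SEQ = [MISS, MISS, VC-HIT, MISS, VC-HIT, VC-HIT, VC-HIT, VC-HIT, L1-HIT]

#0 0x74→b14/s0 MISS; vc=[]
#1 0x56→b10/s0 MISS; vc=[14]
#2 0x74→b14/s0 VC-HIT; vc=[10]
#3 0x31→b6/s0 MISS; vc=[10,14]
#4 0x70→b14/s0 VC-HIT; vc=[10,6]
#5 0x53→b10/s0 VC-HIT; vc=[14,6]
#6 0x32→b6/s0 VC-HIT; vc=[14,10]
#7 0x55→b10/s0 VC-HIT; vc=[14,6]
#8 0x52→b10/s0 L1-HIT; vc=[14,6]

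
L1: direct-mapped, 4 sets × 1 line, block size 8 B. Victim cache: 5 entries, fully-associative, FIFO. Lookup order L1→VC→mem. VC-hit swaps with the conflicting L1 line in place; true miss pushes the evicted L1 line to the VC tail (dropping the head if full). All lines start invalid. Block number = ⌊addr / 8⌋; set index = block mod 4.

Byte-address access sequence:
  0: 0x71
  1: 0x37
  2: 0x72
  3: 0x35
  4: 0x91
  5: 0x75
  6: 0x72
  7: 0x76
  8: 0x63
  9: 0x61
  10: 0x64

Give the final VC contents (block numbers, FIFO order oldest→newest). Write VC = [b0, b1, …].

VC = [18, 6]

#0 0x71→b14/s2 MISS; vc=[]
#1 0x37→b6/s2 MISS; vc=[14]
#2 0x72→b14/s2 VC-HIT; vc=[6]
#3 0x35→b6/s2 VC-HIT; vc=[14]
#4 0x91→b18/s2 MISS; vc=[14,6]
#5 0x75→b14/s2 VC-HIT; vc=[18,6]
#6 0x72→b14/s2 L1-HIT; vc=[18,6]
#7 0x76→b14/s2 L1-HIT; vc=[18,6]
#8 0x63→b12/s0 MISS; vc=[18,6]
#9 0x61→b12/s0 L1-HIT; vc=[18,6]
#10 0x64→b12/s0 L1-HIT; vc=[18,6]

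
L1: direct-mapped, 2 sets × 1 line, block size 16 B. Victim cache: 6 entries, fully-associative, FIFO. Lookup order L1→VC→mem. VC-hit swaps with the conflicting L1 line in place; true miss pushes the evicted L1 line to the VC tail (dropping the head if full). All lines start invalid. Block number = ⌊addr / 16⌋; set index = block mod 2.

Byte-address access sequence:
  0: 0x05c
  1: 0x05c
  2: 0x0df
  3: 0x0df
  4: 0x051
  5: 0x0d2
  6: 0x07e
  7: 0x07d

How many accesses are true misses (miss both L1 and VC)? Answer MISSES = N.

MISSES = 3

  [0] addr=0x5c blk=5 s=1: MISS | VC []
  [1] addr=0x5c blk=5 s=1: L1-HIT | VC []
  [2] addr=0xdf blk=13 s=1: MISS | VC [5]
  [3] addr=0xdf blk=13 s=1: L1-HIT | VC [5]
  [4] addr=0x51 blk=5 s=1: VC-HIT | VC [13]
  [5] addr=0xd2 blk=13 s=1: VC-HIT | VC [5]
  [6] addr=0x7e blk=7 s=1: MISS | VC [5, 13]
  [7] addr=0x7d blk=7 s=1: L1-HIT | VC [5, 13]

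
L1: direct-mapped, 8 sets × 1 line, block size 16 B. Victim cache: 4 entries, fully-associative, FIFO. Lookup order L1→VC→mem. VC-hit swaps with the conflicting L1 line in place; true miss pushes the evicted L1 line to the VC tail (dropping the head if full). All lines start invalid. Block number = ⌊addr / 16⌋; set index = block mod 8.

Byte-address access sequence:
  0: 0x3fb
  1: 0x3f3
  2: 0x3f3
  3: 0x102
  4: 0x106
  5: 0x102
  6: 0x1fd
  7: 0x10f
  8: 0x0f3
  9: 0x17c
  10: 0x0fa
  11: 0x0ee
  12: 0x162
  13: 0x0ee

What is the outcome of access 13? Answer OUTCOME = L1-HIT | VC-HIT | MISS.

0: 0x3fb (blk 63, set 7) → MISS  vc=[]
1: 0x3f3 (blk 63, set 7) → L1-HIT  vc=[]
2: 0x3f3 (blk 63, set 7) → L1-HIT  vc=[]
3: 0x102 (blk 16, set 0) → MISS  vc=[]
4: 0x106 (blk 16, set 0) → L1-HIT  vc=[]
5: 0x102 (blk 16, set 0) → L1-HIT  vc=[]
6: 0x1fd (blk 31, set 7) → MISS  vc=[63]
7: 0x10f (blk 16, set 0) → L1-HIT  vc=[63]
8: 0xf3 (blk 15, set 7) → MISS  vc=[63, 31]
9: 0x17c (blk 23, set 7) → MISS  vc=[63, 31, 15]
10: 0xfa (blk 15, set 7) → VC-HIT  vc=[63, 31, 23]
11: 0xee (blk 14, set 6) → MISS  vc=[63, 31, 23]
12: 0x162 (blk 22, set 6) → MISS  vc=[63, 31, 23, 14]
13: 0xee (blk 14, set 6) → VC-HIT  vc=[63, 31, 23, 22]

OUTCOME = VC-HIT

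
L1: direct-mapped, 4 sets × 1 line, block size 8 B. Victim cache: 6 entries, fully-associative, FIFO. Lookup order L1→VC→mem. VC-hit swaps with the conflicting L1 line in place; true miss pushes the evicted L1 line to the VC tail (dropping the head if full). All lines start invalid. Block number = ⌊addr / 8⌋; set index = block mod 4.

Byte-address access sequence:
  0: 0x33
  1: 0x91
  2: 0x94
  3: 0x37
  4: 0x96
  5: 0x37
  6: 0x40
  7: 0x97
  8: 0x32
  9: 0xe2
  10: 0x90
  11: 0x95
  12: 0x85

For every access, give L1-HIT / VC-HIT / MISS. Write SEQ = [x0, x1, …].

0: 0x33 (blk 6, set 2) → MISS  vc=[]
1: 0x91 (blk 18, set 2) → MISS  vc=[6]
2: 0x94 (blk 18, set 2) → L1-HIT  vc=[6]
3: 0x37 (blk 6, set 2) → VC-HIT  vc=[18]
4: 0x96 (blk 18, set 2) → VC-HIT  vc=[6]
5: 0x37 (blk 6, set 2) → VC-HIT  vc=[18]
6: 0x40 (blk 8, set 0) → MISS  vc=[18]
7: 0x97 (blk 18, set 2) → VC-HIT  vc=[6]
8: 0x32 (blk 6, set 2) → VC-HIT  vc=[18]
9: 0xe2 (blk 28, set 0) → MISS  vc=[18, 8]
10: 0x90 (blk 18, set 2) → VC-HIT  vc=[6, 8]
11: 0x95 (blk 18, set 2) → L1-HIT  vc=[6, 8]
12: 0x85 (blk 16, set 0) → MISS  vc=[6, 8, 28]

SEQ = [MISS, MISS, L1-HIT, VC-HIT, VC-HIT, VC-HIT, MISS, VC-HIT, VC-HIT, MISS, VC-HIT, L1-HIT, MISS]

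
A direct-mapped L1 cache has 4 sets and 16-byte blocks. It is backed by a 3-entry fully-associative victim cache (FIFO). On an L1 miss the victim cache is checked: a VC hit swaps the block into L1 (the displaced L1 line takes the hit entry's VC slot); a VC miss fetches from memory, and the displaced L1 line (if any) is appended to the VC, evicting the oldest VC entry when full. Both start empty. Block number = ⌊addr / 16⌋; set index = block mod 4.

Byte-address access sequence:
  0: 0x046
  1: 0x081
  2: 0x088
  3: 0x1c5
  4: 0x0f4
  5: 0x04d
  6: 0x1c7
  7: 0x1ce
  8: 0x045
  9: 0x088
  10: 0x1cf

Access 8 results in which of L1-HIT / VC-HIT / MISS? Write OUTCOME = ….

OUTCOME = VC-HIT

#0 0x46→b4/s0 MISS; vc=[]
#1 0x81→b8/s0 MISS; vc=[4]
#2 0x88→b8/s0 L1-HIT; vc=[4]
#3 0x1c5→b28/s0 MISS; vc=[4,8]
#4 0xf4→b15/s3 MISS; vc=[4,8]
#5 0x4d→b4/s0 VC-HIT; vc=[28,8]
#6 0x1c7→b28/s0 VC-HIT; vc=[4,8]
#7 0x1ce→b28/s0 L1-HIT; vc=[4,8]
#8 0x45→b4/s0 VC-HIT; vc=[28,8]
#9 0x88→b8/s0 VC-HIT; vc=[28,4]
#10 0x1cf→b28/s0 VC-HIT; vc=[8,4]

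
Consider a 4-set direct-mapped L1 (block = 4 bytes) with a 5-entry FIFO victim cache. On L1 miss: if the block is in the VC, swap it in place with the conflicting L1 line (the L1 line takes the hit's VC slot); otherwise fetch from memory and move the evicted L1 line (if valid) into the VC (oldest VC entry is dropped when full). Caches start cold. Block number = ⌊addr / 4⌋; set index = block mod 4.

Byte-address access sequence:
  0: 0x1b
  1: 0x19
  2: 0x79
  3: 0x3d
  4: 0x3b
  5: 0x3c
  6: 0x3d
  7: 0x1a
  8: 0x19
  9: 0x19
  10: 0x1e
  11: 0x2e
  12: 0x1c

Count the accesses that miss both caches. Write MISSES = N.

#0 0x1b→b6/s2 MISS; vc=[]
#1 0x19→b6/s2 L1-HIT; vc=[]
#2 0x79→b30/s2 MISS; vc=[6]
#3 0x3d→b15/s3 MISS; vc=[6]
#4 0x3b→b14/s2 MISS; vc=[6,30]
#5 0x3c→b15/s3 L1-HIT; vc=[6,30]
#6 0x3d→b15/s3 L1-HIT; vc=[6,30]
#7 0x1a→b6/s2 VC-HIT; vc=[14,30]
#8 0x19→b6/s2 L1-HIT; vc=[14,30]
#9 0x19→b6/s2 L1-HIT; vc=[14,30]
#10 0x1e→b7/s3 MISS; vc=[14,30,15]
#11 0x2e→b11/s3 MISS; vc=[14,30,15,7]
#12 0x1c→b7/s3 VC-HIT; vc=[14,30,15,11]

MISSES = 6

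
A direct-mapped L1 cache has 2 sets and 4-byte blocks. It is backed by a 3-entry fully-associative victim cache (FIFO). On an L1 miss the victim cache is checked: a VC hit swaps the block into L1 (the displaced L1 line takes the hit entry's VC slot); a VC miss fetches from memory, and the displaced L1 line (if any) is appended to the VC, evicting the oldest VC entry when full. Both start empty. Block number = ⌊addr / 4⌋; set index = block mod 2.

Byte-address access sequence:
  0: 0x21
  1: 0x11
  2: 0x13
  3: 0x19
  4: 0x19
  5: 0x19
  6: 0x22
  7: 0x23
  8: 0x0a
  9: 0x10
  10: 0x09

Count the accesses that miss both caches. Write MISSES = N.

#0 0x21→b8/s0 MISS; vc=[]
#1 0x11→b4/s0 MISS; vc=[8]
#2 0x13→b4/s0 L1-HIT; vc=[8]
#3 0x19→b6/s0 MISS; vc=[8,4]
#4 0x19→b6/s0 L1-HIT; vc=[8,4]
#5 0x19→b6/s0 L1-HIT; vc=[8,4]
#6 0x22→b8/s0 VC-HIT; vc=[6,4]
#7 0x23→b8/s0 L1-HIT; vc=[6,4]
#8 0xa→b2/s0 MISS; vc=[6,4,8]
#9 0x10→b4/s0 VC-HIT; vc=[6,2,8]
#10 0x9→b2/s0 VC-HIT; vc=[6,4,8]

MISSES = 4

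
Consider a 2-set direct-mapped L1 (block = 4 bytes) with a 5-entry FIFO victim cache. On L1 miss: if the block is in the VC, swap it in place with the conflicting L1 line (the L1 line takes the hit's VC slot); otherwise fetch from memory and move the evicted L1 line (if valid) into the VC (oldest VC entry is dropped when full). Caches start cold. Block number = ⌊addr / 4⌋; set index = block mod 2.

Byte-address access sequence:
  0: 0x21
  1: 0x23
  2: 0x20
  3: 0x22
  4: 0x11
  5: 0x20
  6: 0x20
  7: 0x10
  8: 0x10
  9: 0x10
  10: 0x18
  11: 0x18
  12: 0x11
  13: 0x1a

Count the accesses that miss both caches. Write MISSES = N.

0: 0x21 (blk 8, set 0) → MISS  vc=[]
1: 0x23 (blk 8, set 0) → L1-HIT  vc=[]
2: 0x20 (blk 8, set 0) → L1-HIT  vc=[]
3: 0x22 (blk 8, set 0) → L1-HIT  vc=[]
4: 0x11 (blk 4, set 0) → MISS  vc=[8]
5: 0x20 (blk 8, set 0) → VC-HIT  vc=[4]
6: 0x20 (blk 8, set 0) → L1-HIT  vc=[4]
7: 0x10 (blk 4, set 0) → VC-HIT  vc=[8]
8: 0x10 (blk 4, set 0) → L1-HIT  vc=[8]
9: 0x10 (blk 4, set 0) → L1-HIT  vc=[8]
10: 0x18 (blk 6, set 0) → MISS  vc=[8, 4]
11: 0x18 (blk 6, set 0) → L1-HIT  vc=[8, 4]
12: 0x11 (blk 4, set 0) → VC-HIT  vc=[8, 6]
13: 0x1a (blk 6, set 0) → VC-HIT  vc=[8, 4]

MISSES = 3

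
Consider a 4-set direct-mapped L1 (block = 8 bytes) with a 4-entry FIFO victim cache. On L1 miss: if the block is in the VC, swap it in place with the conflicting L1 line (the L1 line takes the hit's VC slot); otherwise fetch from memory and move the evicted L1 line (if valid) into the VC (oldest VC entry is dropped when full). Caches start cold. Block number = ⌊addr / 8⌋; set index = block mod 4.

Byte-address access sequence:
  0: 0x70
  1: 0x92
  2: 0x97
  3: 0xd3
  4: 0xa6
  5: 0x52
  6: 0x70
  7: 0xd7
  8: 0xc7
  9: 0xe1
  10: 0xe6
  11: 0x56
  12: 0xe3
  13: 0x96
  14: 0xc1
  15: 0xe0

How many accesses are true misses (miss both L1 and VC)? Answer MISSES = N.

MISSES = 9

#0 0x70→b14/s2 MISS; vc=[]
#1 0x92→b18/s2 MISS; vc=[14]
#2 0x97→b18/s2 L1-HIT; vc=[14]
#3 0xd3→b26/s2 MISS; vc=[14,18]
#4 0xa6→b20/s0 MISS; vc=[14,18]
#5 0x52→b10/s2 MISS; vc=[14,18,26]
#6 0x70→b14/s2 VC-HIT; vc=[10,18,26]
#7 0xd7→b26/s2 VC-HIT; vc=[10,18,14]
#8 0xc7→b24/s0 MISS; vc=[10,18,14,20]
#9 0xe1→b28/s0 MISS; vc=[18,14,20,24]
#10 0xe6→b28/s0 L1-HIT; vc=[18,14,20,24]
#11 0x56→b10/s2 MISS; vc=[14,20,24,26]
#12 0xe3→b28/s0 L1-HIT; vc=[14,20,24,26]
#13 0x96→b18/s2 MISS; vc=[20,24,26,10]
#14 0xc1→b24/s0 VC-HIT; vc=[20,28,26,10]
#15 0xe0→b28/s0 VC-HIT; vc=[20,24,26,10]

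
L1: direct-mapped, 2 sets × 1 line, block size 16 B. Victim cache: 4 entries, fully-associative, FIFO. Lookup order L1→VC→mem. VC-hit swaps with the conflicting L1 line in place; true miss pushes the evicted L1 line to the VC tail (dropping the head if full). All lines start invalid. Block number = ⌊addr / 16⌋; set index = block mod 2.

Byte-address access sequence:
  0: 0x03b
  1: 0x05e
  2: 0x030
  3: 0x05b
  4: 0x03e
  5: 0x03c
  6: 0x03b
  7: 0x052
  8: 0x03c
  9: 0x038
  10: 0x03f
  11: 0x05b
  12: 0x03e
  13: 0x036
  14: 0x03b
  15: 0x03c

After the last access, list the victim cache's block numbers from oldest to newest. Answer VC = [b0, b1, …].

#0 0x3b→b3/s1 MISS; vc=[]
#1 0x5e→b5/s1 MISS; vc=[3]
#2 0x30→b3/s1 VC-HIT; vc=[5]
#3 0x5b→b5/s1 VC-HIT; vc=[3]
#4 0x3e→b3/s1 VC-HIT; vc=[5]
#5 0x3c→b3/s1 L1-HIT; vc=[5]
#6 0x3b→b3/s1 L1-HIT; vc=[5]
#7 0x52→b5/s1 VC-HIT; vc=[3]
#8 0x3c→b3/s1 VC-HIT; vc=[5]
#9 0x38→b3/s1 L1-HIT; vc=[5]
#10 0x3f→b3/s1 L1-HIT; vc=[5]
#11 0x5b→b5/s1 VC-HIT; vc=[3]
#12 0x3e→b3/s1 VC-HIT; vc=[5]
#13 0x36→b3/s1 L1-HIT; vc=[5]
#14 0x3b→b3/s1 L1-HIT; vc=[5]
#15 0x3c→b3/s1 L1-HIT; vc=[5]

VC = [5]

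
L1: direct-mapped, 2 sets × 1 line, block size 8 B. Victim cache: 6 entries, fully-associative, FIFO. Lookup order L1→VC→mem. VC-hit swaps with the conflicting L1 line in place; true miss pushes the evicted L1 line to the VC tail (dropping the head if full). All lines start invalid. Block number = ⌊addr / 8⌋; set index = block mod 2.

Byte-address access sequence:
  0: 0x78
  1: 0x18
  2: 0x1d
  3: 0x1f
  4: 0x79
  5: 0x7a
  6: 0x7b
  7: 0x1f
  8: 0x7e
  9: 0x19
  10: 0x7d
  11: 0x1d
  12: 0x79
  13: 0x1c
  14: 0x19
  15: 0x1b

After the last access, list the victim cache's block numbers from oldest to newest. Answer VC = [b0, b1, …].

#0 0x78→b15/s1 MISS; vc=[]
#1 0x18→b3/s1 MISS; vc=[15]
#2 0x1d→b3/s1 L1-HIT; vc=[15]
#3 0x1f→b3/s1 L1-HIT; vc=[15]
#4 0x79→b15/s1 VC-HIT; vc=[3]
#5 0x7a→b15/s1 L1-HIT; vc=[3]
#6 0x7b→b15/s1 L1-HIT; vc=[3]
#7 0x1f→b3/s1 VC-HIT; vc=[15]
#8 0x7e→b15/s1 VC-HIT; vc=[3]
#9 0x19→b3/s1 VC-HIT; vc=[15]
#10 0x7d→b15/s1 VC-HIT; vc=[3]
#11 0x1d→b3/s1 VC-HIT; vc=[15]
#12 0x79→b15/s1 VC-HIT; vc=[3]
#13 0x1c→b3/s1 VC-HIT; vc=[15]
#14 0x19→b3/s1 L1-HIT; vc=[15]
#15 0x1b→b3/s1 L1-HIT; vc=[15]

VC = [15]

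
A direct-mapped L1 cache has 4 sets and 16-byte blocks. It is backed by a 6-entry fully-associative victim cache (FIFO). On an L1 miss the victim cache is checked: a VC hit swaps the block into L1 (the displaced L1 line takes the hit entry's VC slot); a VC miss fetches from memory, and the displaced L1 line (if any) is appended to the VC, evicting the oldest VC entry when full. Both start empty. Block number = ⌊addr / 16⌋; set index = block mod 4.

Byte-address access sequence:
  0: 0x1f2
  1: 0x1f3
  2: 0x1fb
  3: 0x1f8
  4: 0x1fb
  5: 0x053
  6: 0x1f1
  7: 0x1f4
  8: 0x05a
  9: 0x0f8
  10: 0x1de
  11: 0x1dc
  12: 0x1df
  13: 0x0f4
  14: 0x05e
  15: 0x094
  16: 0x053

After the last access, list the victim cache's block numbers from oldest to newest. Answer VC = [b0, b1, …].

VC = [31, 29, 9]

0: 0x1f2 (blk 31, set 3) → MISS  vc=[]
1: 0x1f3 (blk 31, set 3) → L1-HIT  vc=[]
2: 0x1fb (blk 31, set 3) → L1-HIT  vc=[]
3: 0x1f8 (blk 31, set 3) → L1-HIT  vc=[]
4: 0x1fb (blk 31, set 3) → L1-HIT  vc=[]
5: 0x53 (blk 5, set 1) → MISS  vc=[]
6: 0x1f1 (blk 31, set 3) → L1-HIT  vc=[]
7: 0x1f4 (blk 31, set 3) → L1-HIT  vc=[]
8: 0x5a (blk 5, set 1) → L1-HIT  vc=[]
9: 0xf8 (blk 15, set 3) → MISS  vc=[31]
10: 0x1de (blk 29, set 1) → MISS  vc=[31, 5]
11: 0x1dc (blk 29, set 1) → L1-HIT  vc=[31, 5]
12: 0x1df (blk 29, set 1) → L1-HIT  vc=[31, 5]
13: 0xf4 (blk 15, set 3) → L1-HIT  vc=[31, 5]
14: 0x5e (blk 5, set 1) → VC-HIT  vc=[31, 29]
15: 0x94 (blk 9, set 1) → MISS  vc=[31, 29, 5]
16: 0x53 (blk 5, set 1) → VC-HIT  vc=[31, 29, 9]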